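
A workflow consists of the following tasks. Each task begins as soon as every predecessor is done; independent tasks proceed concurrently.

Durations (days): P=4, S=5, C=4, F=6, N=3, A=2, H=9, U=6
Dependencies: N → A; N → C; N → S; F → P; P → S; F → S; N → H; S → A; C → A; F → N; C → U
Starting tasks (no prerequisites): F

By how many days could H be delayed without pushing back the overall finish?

1

The longest chain is F→N→C→U = 6+3+4+6 = 19; overall finish 19 days.
H finishes as early as 18 and must finish by 19.
Float = 19 − 18 = 1.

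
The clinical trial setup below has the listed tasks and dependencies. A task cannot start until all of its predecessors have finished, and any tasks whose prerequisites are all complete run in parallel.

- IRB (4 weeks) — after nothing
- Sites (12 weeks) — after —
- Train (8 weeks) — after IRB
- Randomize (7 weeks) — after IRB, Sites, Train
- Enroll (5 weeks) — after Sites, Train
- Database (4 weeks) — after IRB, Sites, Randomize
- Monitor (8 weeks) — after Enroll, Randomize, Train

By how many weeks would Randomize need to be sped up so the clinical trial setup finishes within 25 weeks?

2

Current finish: 27 weeks; target: 25.
Randomize is on every critical path, so each week cut from Randomize cuts the finish by one (this holds down to a finish of 25).
Need 27 − 25 = 2 weeks off Randomize → Randomize becomes 5 weeks, finish becomes 25.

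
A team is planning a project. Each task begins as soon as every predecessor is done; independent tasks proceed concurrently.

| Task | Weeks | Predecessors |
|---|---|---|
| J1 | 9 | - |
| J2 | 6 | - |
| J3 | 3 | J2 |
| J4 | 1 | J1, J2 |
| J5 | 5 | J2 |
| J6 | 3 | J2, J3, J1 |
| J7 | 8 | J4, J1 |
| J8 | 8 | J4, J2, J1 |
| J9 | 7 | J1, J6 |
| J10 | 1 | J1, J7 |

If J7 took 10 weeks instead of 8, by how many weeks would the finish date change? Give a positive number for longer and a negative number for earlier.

2

As given, the longest chain is J1→J4→J7→J10 = 9+1+8+1 = 19, so the finish is 19 weeks.
Since J7 is critical, the +2 change carries straight to that chain (now 21 weeks).
No other chain overtakes it, so the finish is 21 weeks.
Change in finish: 21 − 19 = +2 weeks.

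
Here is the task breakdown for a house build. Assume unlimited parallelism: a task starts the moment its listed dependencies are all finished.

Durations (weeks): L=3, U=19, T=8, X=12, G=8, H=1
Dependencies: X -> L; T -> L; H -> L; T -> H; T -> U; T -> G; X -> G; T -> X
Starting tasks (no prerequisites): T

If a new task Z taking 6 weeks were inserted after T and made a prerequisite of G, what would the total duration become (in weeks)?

Originally the house build takes 28 weeks.
With Z inserted, G now waits for max(T, X, Z).
New critical path: T→X→G = 8+12+8 = 28 ⇒ 28 weeks.

28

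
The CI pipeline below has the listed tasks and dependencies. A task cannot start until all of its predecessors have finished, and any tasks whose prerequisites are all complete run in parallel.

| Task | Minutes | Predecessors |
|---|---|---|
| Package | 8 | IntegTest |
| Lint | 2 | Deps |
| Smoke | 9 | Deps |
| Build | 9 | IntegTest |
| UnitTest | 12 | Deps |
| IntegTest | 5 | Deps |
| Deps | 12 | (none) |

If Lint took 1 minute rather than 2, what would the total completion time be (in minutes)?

Critical path before the change: Deps→IntegTest→Build = 12+5+9 = 26 giving 26 minutes.
Lint is off the critical path — its longest chain is 14 minutes, giving 12 of slack.
The critical path is still Deps→IntegTest→Build; finish is now 26 minutes.

26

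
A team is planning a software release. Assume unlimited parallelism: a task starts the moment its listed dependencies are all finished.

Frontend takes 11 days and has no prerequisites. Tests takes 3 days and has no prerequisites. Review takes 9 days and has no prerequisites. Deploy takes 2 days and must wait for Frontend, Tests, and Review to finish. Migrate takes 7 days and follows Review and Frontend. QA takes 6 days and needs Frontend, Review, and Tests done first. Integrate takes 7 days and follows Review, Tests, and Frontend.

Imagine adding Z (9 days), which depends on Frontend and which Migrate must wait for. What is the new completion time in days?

27

Originally the project takes 18 days.
With Z inserted, Migrate now waits for max(Review, Frontend, Z).
New critical path: Frontend→Z→Migrate = 11+9+7 = 27 ⇒ 27 days.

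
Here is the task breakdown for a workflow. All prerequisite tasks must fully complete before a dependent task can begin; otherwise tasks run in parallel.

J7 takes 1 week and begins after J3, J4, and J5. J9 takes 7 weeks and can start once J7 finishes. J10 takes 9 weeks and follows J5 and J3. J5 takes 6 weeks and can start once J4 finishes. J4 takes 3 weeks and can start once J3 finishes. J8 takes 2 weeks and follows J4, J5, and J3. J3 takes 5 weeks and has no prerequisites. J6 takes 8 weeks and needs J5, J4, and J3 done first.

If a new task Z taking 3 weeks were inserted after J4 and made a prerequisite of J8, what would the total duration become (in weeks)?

Originally the workflow takes 23 weeks.
With Z inserted, J8 now waits for max(J4, J5, J3, Z).
New critical path: J3→J4→J5→J10 = 5+3+6+9 = 23 ⇒ 23 weeks.

23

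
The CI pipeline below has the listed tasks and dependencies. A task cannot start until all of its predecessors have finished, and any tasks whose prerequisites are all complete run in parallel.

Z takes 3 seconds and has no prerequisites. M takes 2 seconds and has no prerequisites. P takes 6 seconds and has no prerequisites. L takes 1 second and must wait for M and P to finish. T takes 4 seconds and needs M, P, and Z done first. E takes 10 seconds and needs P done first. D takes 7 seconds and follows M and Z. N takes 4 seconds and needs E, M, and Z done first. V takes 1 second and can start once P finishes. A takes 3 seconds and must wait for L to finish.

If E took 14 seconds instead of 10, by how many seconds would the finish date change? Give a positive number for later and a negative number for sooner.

4

Actual critical path: P→E→N = 6+10+4 = 20 ⇒ 20 seconds.
E lies on that path, so at 14 seconds the path becomes 24 seconds.
That remains the longest chain; total 24 seconds.
Change in finish: 24 − 20 = +4 seconds.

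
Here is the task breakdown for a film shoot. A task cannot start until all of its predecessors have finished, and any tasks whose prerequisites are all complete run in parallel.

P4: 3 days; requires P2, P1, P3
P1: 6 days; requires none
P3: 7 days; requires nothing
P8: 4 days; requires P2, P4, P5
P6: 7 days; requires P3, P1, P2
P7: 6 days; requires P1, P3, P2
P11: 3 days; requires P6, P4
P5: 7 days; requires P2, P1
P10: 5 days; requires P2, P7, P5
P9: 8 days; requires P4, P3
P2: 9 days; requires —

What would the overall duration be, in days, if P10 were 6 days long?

22

Baseline: P2→P5→P10 = 9+7+5 = 21 → 21 days.
P10 lies on that path, so at 6 days the path becomes 22 days.
The critical path is still P2→P5→P10; finish is now 22 days.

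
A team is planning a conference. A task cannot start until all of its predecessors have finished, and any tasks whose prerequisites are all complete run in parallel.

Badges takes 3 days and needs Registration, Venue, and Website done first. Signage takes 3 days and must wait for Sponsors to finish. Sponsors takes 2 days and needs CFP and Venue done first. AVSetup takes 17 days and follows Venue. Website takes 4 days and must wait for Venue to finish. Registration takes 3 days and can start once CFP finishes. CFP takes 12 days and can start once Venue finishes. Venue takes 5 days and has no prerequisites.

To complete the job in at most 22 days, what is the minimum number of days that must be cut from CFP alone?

1

Current finish: 23 days; target: 22.
CFP is on every critical path, so each day cut from CFP cuts the finish by one (this holds down to a finish of 22).
Need 23 − 22 = 1 day off CFP → CFP becomes 11 days, finish becomes 22.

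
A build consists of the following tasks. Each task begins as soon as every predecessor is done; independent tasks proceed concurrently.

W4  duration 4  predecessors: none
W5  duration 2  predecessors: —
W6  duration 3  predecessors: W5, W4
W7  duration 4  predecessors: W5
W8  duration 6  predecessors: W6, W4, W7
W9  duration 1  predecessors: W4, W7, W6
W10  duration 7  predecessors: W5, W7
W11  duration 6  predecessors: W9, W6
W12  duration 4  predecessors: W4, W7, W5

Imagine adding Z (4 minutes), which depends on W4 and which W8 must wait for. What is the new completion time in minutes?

14

Originally the schedule takes 14 minutes.
With Z inserted, W8 now waits for max(W6, W4, W7, Z).
New critical path: W4→Z→W8 = 4+4+6 = 14 ⇒ 14 minutes.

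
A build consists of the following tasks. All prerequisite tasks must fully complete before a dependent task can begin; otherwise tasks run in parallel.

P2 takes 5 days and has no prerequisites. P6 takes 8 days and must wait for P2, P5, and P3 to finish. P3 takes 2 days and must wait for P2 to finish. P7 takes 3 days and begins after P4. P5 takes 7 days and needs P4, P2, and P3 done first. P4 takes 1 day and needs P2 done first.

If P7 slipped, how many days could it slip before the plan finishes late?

Critical path: P2→P3→P5→P6 = 5+2+7+8 = 22, so the finish is 22 days.
P7 finishes as early as 9 and must finish by 22.
So P7 can slip 22 − 9 = 13 days.

13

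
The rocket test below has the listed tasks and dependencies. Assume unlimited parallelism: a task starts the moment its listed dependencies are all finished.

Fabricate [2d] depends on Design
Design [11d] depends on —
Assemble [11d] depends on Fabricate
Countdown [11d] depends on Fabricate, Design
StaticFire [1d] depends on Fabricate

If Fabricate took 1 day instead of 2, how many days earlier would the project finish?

1

Critical path before the change: Design→Fabricate→Assemble = 11+2+11 = 24 giving 24 days.
Since Fabricate is critical, the -1 change carries straight to that chain (now 23 days).
The critical path is still Design→Fabricate→Assemble; finish is now 23 days.
Change in finish: 23 − 24 = -1 days.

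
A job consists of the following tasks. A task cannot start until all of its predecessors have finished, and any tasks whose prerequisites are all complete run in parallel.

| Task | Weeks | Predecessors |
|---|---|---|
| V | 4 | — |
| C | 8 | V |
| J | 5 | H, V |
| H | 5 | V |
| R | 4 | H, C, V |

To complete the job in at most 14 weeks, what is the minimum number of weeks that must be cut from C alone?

2

Current finish: 16 weeks; target: 14.
C is on every critical path, so each week cut from C cuts the finish by one (this holds down to a finish of 14).
Need 16 − 14 = 2 weeks off C → C becomes 6 weeks, finish becomes 14.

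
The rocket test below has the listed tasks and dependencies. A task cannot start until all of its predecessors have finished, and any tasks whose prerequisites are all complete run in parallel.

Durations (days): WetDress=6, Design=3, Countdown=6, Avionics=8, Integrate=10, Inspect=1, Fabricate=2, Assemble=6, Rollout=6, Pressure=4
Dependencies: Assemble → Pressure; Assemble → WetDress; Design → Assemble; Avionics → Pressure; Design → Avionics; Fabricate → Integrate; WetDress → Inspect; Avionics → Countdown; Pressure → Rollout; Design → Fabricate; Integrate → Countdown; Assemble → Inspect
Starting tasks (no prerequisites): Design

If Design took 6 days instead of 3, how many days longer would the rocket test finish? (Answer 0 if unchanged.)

3

The binding path is Design→Fabricate→Integrate→Countdown = 3+2+10+6 = 21; finish at 21 days.
Since Design is critical, the +3 change carries straight to that chain (now 24 days).
That remains the longest chain; total 24 days.
Change in finish: 24 − 21 = +3 days.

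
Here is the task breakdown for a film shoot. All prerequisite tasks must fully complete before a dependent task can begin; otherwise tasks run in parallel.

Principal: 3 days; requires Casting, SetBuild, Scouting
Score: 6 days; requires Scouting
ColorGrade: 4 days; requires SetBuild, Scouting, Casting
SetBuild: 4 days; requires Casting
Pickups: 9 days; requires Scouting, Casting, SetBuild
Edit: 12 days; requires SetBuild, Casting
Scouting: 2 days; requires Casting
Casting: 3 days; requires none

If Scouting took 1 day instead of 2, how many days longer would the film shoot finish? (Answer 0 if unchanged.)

Baseline: Casting→SetBuild→Edit = 3+4+12 = 19 → 19 days.
Scouting is off the critical path — its longest chain is 14 days, giving 5 of slack.
No other chain overtakes it, so the finish is 19 days.
Change in finish: 19 − 19 = +0 days.

0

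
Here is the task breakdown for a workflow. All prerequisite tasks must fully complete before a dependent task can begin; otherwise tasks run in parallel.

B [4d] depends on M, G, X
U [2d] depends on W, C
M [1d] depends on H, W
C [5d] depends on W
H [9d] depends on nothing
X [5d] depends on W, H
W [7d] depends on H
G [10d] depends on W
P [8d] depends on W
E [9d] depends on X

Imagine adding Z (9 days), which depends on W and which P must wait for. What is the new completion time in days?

33

Originally the job takes 30 days.
With Z inserted, P now waits for max(W, Z).
New critical path: H→W→Z→P = 9+7+9+8 = 33 ⇒ 33 days.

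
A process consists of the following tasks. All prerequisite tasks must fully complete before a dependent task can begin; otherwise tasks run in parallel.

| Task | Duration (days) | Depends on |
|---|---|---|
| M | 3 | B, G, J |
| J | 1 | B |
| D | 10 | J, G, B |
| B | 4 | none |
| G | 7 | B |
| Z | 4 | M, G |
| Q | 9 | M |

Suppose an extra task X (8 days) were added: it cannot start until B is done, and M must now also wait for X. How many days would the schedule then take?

Originally the schedule takes 23 days.
With X inserted, M now waits for max(B, G, J, X).
New critical path: B→X→M→Q = 4+8+3+9 = 24 ⇒ 24 days.

24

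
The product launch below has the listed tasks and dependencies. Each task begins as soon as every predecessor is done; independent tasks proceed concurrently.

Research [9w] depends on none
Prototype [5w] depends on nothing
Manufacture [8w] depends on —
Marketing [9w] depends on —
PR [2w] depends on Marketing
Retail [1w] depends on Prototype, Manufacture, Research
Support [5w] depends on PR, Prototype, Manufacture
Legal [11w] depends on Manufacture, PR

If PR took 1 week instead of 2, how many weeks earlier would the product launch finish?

1

Baseline: Marketing→PR→Legal = 9+2+11 = 22 → 22 weeks.
Since PR is critical, the -1 change carries straight to that chain (now 21 weeks).
No other chain overtakes it, so the finish is 21 weeks.
Change in finish: 21 − 22 = -1 weeks.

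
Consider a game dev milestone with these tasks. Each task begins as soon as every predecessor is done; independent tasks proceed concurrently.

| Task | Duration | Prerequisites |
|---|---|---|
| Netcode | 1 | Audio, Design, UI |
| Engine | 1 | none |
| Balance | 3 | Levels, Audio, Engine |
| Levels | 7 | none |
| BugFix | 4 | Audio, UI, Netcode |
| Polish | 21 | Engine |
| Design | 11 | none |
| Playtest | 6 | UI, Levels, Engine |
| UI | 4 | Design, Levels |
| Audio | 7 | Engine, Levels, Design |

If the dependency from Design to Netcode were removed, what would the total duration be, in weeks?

23

With the dependency in place, Design→Audio→Netcode→BugFix = 11+7+1+4 = 23 sets the finish at 23 weeks.
Dropping Design→Netcode doesn't change Netcode's earliest start (18); another predecessor still binds.
New critical path: Design→Audio→Netcode→BugFix = 11+7+1+4 = 23 ⇒ 23 weeks.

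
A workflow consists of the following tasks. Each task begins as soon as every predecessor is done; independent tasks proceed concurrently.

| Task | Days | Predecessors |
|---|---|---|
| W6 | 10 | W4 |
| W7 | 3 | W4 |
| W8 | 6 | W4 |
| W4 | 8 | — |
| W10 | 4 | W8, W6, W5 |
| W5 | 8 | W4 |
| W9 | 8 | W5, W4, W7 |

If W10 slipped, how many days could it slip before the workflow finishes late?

W4→W5→W9 = 8+8+8 = 24 sets the makespan at 24 days.
W10 finishes as early as 22 and must finish by 24.
So W10 can slip 24 − 22 = 2 days.

2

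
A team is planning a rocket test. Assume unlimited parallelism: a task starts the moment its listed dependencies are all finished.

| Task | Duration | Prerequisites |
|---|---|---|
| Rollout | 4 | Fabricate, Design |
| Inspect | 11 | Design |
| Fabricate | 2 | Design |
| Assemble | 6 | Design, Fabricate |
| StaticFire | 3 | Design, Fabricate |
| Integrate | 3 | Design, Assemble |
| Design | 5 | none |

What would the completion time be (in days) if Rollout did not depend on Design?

With the dependency in place, Design→Fabricate→Assemble→Integrate = 5+2+6+3 = 16 sets the finish at 16 days.
Dropping Design→Rollout doesn't change Rollout's earliest start (7); another predecessor still binds.
The longest chain is now Design→Fabricate→Assemble→Integrate = 5+2+6+3 = 16, so the schedule takes 16 days.

16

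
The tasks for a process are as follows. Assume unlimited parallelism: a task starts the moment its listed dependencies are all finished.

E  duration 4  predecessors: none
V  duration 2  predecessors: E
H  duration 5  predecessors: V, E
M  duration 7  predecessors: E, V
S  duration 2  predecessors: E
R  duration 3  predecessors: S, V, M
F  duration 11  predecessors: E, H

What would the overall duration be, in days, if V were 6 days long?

As given, the longest chain is E→V→H→F = 4+2+5+11 = 22, so the finish is 22 days.
Since V is critical, the +4 change carries straight to that chain (now 26 days).
That remains the longest chain; total 26 days.

26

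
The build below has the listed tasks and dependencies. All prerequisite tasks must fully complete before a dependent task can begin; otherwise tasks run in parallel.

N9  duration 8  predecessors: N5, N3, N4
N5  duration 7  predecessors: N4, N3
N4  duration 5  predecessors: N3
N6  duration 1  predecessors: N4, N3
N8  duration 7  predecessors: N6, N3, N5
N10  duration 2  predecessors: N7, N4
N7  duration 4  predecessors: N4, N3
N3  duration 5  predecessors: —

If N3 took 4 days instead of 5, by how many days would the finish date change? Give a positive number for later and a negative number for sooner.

-1

Baseline: N3→N4→N5→N9 = 5+5+7+8 = 25 → 25 days.
N3 lies on that path, so at 4 days the path becomes 24 days.
The critical path is still N3→N4→N5→N9; finish is now 24 days.
Change in finish: 24 − 25 = -1 days.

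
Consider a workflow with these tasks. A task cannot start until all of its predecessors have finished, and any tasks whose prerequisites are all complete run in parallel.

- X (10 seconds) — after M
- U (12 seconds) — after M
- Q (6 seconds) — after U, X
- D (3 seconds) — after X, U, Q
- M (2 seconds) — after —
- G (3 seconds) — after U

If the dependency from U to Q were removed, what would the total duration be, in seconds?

21

Original critical path: M→U→Q→D = 2+12+6+3 = 23 ⇒ 23 seconds.
Without U→Q, Q's earliest start moves from 14 to 12.
The longest chain is now M→X→Q→D = 2+10+6+3 = 21, so the plan takes 21 seconds.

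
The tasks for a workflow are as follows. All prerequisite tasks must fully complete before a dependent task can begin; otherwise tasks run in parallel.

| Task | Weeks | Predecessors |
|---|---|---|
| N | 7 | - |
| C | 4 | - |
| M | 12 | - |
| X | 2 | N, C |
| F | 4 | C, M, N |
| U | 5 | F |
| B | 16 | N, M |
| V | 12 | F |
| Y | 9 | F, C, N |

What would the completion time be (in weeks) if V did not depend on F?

Before: longest chain M→F→V = 12+4+12 = 28, finish 28.
Without F→V, V's earliest start moves from 16 to 0.
New critical path: M→B = 12+16 = 28 ⇒ 28 weeks.

28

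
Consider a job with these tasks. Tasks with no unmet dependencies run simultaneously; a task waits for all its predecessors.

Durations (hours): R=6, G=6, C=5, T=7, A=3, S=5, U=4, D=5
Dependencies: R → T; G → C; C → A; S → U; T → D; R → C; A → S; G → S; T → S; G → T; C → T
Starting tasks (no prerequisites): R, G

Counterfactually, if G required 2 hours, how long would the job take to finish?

The binding path is G→C→T→S→U = 6+5+7+5+4 = 27; finish at 27 hours.
G is on the critical path; changing it to 2 makes that path 23 hours.
New critical path: R→C→T→S→U = 6+5+7+5+4 = 27 ⇒ 27 hours.

27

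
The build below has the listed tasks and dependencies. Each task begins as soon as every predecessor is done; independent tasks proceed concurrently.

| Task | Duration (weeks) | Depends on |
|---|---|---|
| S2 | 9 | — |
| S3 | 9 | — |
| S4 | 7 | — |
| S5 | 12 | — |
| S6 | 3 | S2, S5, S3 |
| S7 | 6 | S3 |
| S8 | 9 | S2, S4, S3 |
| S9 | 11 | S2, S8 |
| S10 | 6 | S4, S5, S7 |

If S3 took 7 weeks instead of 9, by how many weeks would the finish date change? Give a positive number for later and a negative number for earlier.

Baseline: S3→S8→S9 = 9+9+11 = 29 → 29 weeks.
Since S3 is critical, the -2 change carries straight to that chain (now 27 weeks).
The binding chain switches to S2→S8→S9 = 9+9+11 = 29; finish 29 weeks.
Change in finish: 29 − 29 = +0 weeks.

0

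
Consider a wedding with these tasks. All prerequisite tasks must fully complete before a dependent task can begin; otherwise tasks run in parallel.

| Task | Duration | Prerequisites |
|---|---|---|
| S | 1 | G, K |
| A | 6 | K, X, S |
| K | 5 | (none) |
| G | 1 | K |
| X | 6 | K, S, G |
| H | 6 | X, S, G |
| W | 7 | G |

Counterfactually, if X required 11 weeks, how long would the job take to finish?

Critical path before the change: K→G→S→X→A = 5+1+1+6+6 = 19 giving 19 weeks.
Since X is critical, the +5 change carries straight to that chain (now 24 weeks).
The critical path is still K→G→S→X→A; finish is now 24 weeks.

24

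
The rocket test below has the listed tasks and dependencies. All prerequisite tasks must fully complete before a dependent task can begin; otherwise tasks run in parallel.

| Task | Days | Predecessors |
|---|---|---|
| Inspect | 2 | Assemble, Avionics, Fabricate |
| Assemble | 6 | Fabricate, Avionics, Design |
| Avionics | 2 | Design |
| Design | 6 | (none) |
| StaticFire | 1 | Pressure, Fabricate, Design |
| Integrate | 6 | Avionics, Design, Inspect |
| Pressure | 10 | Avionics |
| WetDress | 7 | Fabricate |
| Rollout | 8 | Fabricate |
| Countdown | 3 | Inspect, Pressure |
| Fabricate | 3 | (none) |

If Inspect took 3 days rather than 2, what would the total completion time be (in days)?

Actual critical path: Design→Avionics→Assemble→Inspect→Integrate = 6+2+6+2+6 = 22 ⇒ 22 days.
Inspect lies on that path, so at 3 days the path becomes 23 days.
That remains the longest chain; total 23 days.

23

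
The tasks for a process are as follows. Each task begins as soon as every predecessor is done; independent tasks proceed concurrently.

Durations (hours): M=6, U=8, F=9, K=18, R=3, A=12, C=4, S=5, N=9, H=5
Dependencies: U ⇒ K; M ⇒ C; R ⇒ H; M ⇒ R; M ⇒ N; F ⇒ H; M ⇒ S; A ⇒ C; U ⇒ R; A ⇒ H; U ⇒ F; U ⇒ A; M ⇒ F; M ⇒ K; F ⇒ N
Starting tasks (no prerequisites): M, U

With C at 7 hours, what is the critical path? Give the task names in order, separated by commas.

U, A, C

The binding path is U→F→N = 8+9+9 = 26; finish at 26 hours.
C is off the critical path — its longest chain is 24 hours, giving 2 of slack.
New critical path: U→A→C = 8+12+7 = 27 ⇒ 27 hours.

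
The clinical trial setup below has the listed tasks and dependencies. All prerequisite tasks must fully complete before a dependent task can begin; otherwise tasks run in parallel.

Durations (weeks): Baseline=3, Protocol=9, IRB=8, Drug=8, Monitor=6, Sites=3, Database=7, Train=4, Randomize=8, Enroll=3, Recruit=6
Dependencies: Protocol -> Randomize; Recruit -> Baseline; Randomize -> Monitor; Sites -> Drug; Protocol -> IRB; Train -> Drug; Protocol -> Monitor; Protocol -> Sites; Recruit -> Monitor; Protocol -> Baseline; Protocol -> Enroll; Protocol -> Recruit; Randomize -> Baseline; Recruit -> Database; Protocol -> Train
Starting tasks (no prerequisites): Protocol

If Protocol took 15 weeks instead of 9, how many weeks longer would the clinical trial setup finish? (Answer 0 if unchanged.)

Baseline: Protocol→Randomize→Monitor = 9+8+6 = 23 → 23 weeks.
Since Protocol is critical, the +6 change carries straight to that chain (now 29 weeks).
The critical path is still Protocol→Randomize→Monitor; finish is now 29 weeks.
Change in finish: 29 − 23 = +6 weeks.

6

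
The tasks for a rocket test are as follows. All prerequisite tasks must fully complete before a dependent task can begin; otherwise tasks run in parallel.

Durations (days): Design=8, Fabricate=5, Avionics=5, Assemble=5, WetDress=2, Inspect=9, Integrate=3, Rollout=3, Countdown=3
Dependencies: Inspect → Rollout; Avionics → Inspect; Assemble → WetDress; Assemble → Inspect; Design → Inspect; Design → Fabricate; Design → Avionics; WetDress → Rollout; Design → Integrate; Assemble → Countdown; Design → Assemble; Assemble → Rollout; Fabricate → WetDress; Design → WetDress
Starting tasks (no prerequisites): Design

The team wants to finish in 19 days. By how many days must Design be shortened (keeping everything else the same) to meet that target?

6

Current finish: 25 days; target: 19.
Design is on every critical path, so each day cut from Design cuts the finish by one (this holds down to a finish of 18).
Need 25 − 19 = 6 days off Design → Design becomes 2 days, finish becomes 19.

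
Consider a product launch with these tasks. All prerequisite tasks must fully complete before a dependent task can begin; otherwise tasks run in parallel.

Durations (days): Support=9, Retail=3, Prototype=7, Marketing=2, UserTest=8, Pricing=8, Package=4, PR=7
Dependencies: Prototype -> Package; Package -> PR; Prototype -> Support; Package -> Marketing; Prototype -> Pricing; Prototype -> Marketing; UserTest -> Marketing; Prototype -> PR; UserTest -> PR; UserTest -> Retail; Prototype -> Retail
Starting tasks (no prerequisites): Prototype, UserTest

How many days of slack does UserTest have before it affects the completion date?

Critical path: Prototype→Package→PR = 7+4+7 = 18, so the finish is 18 days.
UserTest finishes as early as 8 and must finish by 11.
Slack of UserTest = 3 − 0 = 3 days.

3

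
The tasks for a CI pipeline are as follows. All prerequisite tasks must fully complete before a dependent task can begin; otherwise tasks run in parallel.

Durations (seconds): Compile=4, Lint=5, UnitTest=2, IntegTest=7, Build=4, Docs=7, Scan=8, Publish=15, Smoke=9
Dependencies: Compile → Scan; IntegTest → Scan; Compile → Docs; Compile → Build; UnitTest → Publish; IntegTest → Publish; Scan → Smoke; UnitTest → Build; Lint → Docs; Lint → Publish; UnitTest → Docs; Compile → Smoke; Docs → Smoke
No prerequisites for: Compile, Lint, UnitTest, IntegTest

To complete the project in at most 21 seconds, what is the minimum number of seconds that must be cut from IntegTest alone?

3

Current finish: 24 seconds; target: 21.
IntegTest is on every critical path, so each second cut from IntegTest cuts the finish by one (this holds down to a finish of 21).
Need 24 − 21 = 3 seconds off IntegTest → IntegTest becomes 4 seconds, finish becomes 21.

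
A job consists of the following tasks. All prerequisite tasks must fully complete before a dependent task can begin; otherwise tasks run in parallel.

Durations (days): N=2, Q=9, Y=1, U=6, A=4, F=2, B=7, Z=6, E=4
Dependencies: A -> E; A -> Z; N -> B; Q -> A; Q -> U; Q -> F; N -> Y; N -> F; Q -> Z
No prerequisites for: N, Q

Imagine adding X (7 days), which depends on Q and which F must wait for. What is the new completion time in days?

Originally the schedule takes 19 days.
With X inserted, F now waits for max(Q, N, X).
New critical path: Q→A→Z = 9+4+6 = 19 ⇒ 19 days.

19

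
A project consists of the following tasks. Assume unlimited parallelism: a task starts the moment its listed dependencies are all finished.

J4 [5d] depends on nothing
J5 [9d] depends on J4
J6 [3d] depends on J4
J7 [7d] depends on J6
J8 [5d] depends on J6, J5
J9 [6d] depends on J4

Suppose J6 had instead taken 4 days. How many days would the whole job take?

The binding path is J4→J5→J8 = 5+9+5 = 19; finish at 19 days.
The longest path through J6 is only 15 days, so J6 has float 4.
The critical path is still J4→J5→J8; finish is now 19 days.

19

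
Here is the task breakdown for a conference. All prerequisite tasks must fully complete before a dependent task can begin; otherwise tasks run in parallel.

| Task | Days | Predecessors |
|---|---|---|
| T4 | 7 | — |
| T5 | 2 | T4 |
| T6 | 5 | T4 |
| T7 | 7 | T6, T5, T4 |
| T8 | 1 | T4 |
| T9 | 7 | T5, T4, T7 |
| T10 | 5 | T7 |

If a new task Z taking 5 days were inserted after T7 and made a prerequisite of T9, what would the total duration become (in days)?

31

Originally the conference takes 26 days.
With Z inserted, T9 now waits for max(T5, T4, T7, Z).
New critical path: T4→T6→T7→Z→T9 = 7+5+7+5+7 = 31 ⇒ 31 days.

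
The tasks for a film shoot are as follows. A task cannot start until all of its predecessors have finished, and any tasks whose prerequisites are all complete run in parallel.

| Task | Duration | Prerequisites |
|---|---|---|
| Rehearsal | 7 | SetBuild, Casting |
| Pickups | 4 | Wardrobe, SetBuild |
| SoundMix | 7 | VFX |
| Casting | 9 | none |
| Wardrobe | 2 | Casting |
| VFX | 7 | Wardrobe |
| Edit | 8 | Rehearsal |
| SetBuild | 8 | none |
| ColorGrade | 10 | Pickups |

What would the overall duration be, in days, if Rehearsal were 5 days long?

25

Baseline: Casting→Wardrobe→Pickups→ColorGrade = 9+2+4+10 = 25 → 25 days.
Rehearsal is off the critical path — its longest chain is 24 days, giving 1 of slack.
That remains the longest chain; total 25 days.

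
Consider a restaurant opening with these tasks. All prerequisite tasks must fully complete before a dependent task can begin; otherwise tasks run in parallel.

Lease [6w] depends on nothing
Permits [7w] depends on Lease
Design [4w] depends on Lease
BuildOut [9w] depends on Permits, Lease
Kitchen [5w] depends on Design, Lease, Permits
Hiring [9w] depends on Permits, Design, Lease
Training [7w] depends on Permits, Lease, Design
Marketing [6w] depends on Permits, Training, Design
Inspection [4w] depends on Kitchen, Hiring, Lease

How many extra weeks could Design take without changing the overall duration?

3

The longest chain is Lease→Permits→Hiring→Inspection = 6+7+9+4 = 26; overall finish 26 weeks.
Longest path through Design: 23 weeks (earliest finish 10, latest finish 13).
Float = 26 − 23 = 3.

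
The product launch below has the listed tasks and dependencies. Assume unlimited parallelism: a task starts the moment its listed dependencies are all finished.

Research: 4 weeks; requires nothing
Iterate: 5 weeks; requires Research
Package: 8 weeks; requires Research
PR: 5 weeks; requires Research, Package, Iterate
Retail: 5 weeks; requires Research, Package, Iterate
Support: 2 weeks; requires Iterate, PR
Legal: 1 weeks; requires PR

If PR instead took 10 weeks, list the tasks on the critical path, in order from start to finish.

Research, Package, PR, Support

As given, the longest chain is Research→Package→PR→Support = 4+8+5+2 = 19, so the finish is 19 weeks.
PR is on the critical path; changing it to 10 makes that path 24 weeks.
The critical path is still Research→Package→PR→Support; finish is now 24 weeks.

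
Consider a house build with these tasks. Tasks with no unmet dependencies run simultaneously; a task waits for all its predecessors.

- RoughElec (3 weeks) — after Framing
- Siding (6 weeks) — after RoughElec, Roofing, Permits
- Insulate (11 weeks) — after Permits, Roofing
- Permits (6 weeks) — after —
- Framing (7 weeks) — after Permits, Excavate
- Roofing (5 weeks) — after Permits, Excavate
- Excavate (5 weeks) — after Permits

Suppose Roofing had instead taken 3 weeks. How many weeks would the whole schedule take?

Critical path before the change: Permits→Excavate→Roofing→Insulate = 6+5+5+11 = 27 giving 27 weeks.
Roofing lies on that path, so at 3 weeks the path becomes 25 weeks.
New critical path: Permits→Excavate→Framing→RoughElec→Siding = 6+5+7+3+6 = 27 ⇒ 27 weeks.

27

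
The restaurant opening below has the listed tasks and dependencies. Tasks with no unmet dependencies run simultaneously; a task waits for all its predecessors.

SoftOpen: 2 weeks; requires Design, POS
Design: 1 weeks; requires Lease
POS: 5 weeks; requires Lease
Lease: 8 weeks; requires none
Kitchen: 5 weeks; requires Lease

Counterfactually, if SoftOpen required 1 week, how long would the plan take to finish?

14

As given, the longest chain is Lease→POS→SoftOpen = 8+5+2 = 15, so the finish is 15 weeks.
SoftOpen is on the critical path; changing it to 1 makes that path 14 weeks.
No other chain overtakes it, so the finish is 14 weeks.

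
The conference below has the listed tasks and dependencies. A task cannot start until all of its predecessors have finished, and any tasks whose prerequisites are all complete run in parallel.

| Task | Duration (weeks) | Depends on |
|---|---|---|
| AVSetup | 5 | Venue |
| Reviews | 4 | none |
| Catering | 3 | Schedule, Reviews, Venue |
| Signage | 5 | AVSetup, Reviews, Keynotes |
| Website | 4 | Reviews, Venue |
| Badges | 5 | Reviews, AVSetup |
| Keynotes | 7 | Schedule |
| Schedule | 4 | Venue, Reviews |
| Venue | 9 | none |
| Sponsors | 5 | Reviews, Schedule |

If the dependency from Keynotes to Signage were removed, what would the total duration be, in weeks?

Original critical path: Venue→Schedule→Keynotes→Signage = 9+4+7+5 = 25 ⇒ 25 weeks.
Without Keynotes→Signage, Signage's earliest start moves from 20 to 14.
New critical path: Venue→Schedule→Keynotes = 9+4+7 = 20 ⇒ 20 weeks.

20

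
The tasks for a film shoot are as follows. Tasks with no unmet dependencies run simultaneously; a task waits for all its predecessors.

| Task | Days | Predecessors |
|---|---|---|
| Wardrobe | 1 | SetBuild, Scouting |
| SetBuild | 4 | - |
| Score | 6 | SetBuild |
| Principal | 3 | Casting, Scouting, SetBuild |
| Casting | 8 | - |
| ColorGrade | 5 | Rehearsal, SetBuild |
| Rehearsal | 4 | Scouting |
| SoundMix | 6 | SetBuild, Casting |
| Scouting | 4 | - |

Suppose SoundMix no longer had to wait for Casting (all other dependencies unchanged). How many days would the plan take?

13

With the dependency in place, Casting→SoundMix = 8+6 = 14 sets the finish at 14 days.
Without Casting→SoundMix, SoundMix's earliest start moves from 8 to 4.
After: Scouting→Rehearsal→ColorGrade = 4+4+5 = 13 → 13 days.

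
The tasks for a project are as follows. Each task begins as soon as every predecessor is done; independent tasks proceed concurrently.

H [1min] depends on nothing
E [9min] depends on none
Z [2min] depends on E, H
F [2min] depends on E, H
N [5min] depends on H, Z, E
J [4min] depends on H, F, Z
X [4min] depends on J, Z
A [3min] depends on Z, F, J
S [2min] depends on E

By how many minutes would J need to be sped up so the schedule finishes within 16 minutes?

Current finish: 19 minutes; target: 16.
J is on every critical path, so each minute cut from J cuts the finish by one (this holds down to a finish of 16).
Need 19 − 16 = 3 minutes off J → J becomes 1 minute, finish becomes 16.

3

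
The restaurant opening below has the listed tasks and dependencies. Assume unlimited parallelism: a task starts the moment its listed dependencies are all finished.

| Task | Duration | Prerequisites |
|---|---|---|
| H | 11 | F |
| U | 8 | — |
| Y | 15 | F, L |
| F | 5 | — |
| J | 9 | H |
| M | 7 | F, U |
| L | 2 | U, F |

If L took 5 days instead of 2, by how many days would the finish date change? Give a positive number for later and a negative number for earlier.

3

Actual critical path: U→L→Y = 8+2+15 = 25 ⇒ 25 days.
L is on the critical path; changing it to 5 makes that path 28 days.
That remains the longest chain; total 28 days.
Change in finish: 28 − 25 = +3 days.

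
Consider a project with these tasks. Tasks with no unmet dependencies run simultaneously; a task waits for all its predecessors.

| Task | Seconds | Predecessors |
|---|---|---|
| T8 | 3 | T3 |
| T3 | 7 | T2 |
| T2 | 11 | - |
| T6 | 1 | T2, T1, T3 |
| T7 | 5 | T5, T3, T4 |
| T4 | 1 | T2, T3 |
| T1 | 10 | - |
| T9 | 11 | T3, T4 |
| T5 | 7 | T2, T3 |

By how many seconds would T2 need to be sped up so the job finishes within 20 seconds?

Current finish: 30 seconds; target: 20.
T2 is on every critical path, so each second cut from T2 cuts the finish by one (this holds down to a finish of 20).
Need 30 − 20 = 10 seconds off T2 → T2 becomes 1 second, finish becomes 20.

10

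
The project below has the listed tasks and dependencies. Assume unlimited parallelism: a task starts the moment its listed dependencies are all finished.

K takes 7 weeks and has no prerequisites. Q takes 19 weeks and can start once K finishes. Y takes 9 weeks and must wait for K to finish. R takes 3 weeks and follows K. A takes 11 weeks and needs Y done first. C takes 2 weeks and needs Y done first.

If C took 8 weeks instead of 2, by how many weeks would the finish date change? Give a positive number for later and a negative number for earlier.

0

Critical path before the change: K→Y→A = 7+9+11 = 27 giving 27 weeks.
C has 9 weeks of float (longest path through it is 18).
That remains the longest chain; total 27 weeks.
Change in finish: 27 − 27 = +0 weeks.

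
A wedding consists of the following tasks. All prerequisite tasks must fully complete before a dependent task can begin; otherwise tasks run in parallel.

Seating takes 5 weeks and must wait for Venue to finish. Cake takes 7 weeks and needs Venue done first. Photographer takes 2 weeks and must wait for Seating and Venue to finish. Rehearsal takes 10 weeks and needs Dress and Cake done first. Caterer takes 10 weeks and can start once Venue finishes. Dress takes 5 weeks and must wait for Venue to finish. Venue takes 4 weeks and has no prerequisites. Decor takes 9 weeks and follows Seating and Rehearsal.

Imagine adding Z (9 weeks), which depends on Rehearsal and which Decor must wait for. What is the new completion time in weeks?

Originally the schedule takes 30 weeks.
With Z inserted, Decor now waits for max(Seating, Rehearsal, Z).
New critical path: Venue→Cake→Rehearsal→Z→Decor = 4+7+10+9+9 = 39 ⇒ 39 weeks.

39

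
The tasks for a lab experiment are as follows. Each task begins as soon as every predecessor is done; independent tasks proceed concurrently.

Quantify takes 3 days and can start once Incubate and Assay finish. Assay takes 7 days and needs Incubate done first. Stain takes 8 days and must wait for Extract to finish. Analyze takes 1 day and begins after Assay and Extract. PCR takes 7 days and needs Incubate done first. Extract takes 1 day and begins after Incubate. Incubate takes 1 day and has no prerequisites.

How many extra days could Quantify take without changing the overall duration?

0

The longest chain is Incubate→Assay→Quantify = 1+7+3 = 11; overall finish 11 days.
Longest path through Quantify: 11 days (earliest finish 11, latest finish 11).
Float = 11 − 11 = 0.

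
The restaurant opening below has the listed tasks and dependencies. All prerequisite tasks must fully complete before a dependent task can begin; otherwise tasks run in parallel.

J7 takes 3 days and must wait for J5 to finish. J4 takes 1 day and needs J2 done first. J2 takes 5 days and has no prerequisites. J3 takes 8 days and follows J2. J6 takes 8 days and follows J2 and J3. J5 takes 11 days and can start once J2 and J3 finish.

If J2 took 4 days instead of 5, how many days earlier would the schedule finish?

1

Actual critical path: J2→J3→J5→J7 = 5+8+11+3 = 27 ⇒ 27 days.
Since J2 is critical, the -1 change carries straight to that chain (now 26 days).
That remains the longest chain; total 26 days.
Change in finish: 26 − 27 = -1 days.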